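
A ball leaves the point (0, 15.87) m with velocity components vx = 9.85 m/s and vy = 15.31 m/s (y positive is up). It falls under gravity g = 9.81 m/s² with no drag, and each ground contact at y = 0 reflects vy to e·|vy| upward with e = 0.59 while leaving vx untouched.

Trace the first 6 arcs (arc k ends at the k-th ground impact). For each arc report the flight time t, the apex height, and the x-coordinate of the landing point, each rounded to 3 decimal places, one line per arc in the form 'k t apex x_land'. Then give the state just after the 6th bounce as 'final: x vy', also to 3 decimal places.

1 3.942 27.817 38.829
2 2.810 9.683 66.508
3 1.658 3.371 82.839
4 0.978 1.173 92.474
5 0.577 0.408 98.159
6 0.341 0.142 101.513
final: 101.513 0.985

Arc 1: start y=15.870, vy=15.310 → t=3.942, apex=27.817, x_land=38.829, impact vy=-23.362
  bounce: vy ← 0.59·23.362 = 13.783
Arc 2: start y=0.000, vy=13.783 → t=2.810, apex=9.683, x_land=66.508, impact vy=-13.783
  bounce: vy ← 0.59·13.783 = 8.132
Arc 3: start y=0.000, vy=8.132 → t=1.658, apex=3.371, x_land=82.839, impact vy=-8.132
  bounce: vy ← 0.59·8.132 = 4.798
Arc 4: start y=0.000, vy=4.798 → t=0.978, apex=1.173, x_land=92.474, impact vy=-4.798
  bounce: vy ← 0.59·4.798 = 2.831
Arc 5: start y=0.000, vy=2.831 → t=0.577, apex=0.408, x_land=98.159, impact vy=-2.831
  bounce: vy ← 0.59·2.831 = 1.670
Arc 6: start y=0.000, vy=1.670 → t=0.341, apex=0.142, x_land=101.513, impact vy=-1.670
  bounce: vy ← 0.59·1.670 = 0.985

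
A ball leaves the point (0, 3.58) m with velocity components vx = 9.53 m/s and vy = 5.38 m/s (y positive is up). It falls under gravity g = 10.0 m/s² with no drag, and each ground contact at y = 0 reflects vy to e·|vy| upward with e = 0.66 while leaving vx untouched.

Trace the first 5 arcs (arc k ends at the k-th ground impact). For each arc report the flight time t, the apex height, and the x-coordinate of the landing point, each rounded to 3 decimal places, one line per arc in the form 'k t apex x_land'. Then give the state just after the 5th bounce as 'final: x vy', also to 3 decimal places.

1 1.541 5.027 14.683
2 1.324 2.190 27.297
3 0.874 0.954 35.622
4 0.577 0.416 41.117
5 0.381 0.181 44.743
final: 44.743 1.256

Arc 1: start y=3.580, vy=5.380 → t=1.541, apex=5.027, x_land=14.683, impact vy=-10.027
  bounce: vy ← 0.66·10.027 = 6.618
Arc 2: start y=0.000, vy=6.618 → t=1.324, apex=2.190, x_land=27.297, impact vy=-6.618
  bounce: vy ← 0.66·6.618 = 4.368
Arc 3: start y=0.000, vy=4.368 → t=0.874, apex=0.954, x_land=35.622, impact vy=-4.368
  bounce: vy ← 0.66·4.368 = 2.883
Arc 4: start y=0.000, vy=2.883 → t=0.577, apex=0.416, x_land=41.117, impact vy=-2.883
  bounce: vy ← 0.66·2.883 = 1.903
Arc 5: start y=0.000, vy=1.903 → t=0.381, apex=0.181, x_land=44.743, impact vy=-1.903
  bounce: vy ← 0.66·1.903 = 1.256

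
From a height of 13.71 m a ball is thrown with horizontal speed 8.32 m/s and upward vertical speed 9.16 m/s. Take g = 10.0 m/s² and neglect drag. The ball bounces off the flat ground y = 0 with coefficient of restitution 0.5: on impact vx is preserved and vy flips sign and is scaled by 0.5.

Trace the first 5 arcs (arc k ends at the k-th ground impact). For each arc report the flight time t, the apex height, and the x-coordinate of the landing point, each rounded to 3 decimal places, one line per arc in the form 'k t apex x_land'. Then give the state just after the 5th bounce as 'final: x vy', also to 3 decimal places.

1 2.808 17.905 23.366
2 1.892 4.476 39.110
3 0.946 1.119 46.982
4 0.473 0.280 50.918
5 0.237 0.070 52.887
final: 52.887 0.591

Arc 1: start y=13.710, vy=9.160 → t=2.808, apex=17.905, x_land=23.366, impact vy=-18.924
  bounce: vy ← 0.5·18.924 = 9.462
Arc 2: start y=0.000, vy=9.462 → t=1.892, apex=4.476, x_land=39.110, impact vy=-9.462
  bounce: vy ← 0.5·9.462 = 4.731
Arc 3: start y=0.000, vy=4.731 → t=0.946, apex=1.119, x_land=46.982, impact vy=-4.731
  bounce: vy ← 0.5·4.731 = 2.365
Arc 4: start y=0.000, vy=2.365 → t=0.473, apex=0.280, x_land=50.918, impact vy=-2.365
  bounce: vy ← 0.5·2.365 = 1.183
Arc 5: start y=0.000, vy=1.183 → t=0.237, apex=0.070, x_land=52.887, impact vy=-1.183
  bounce: vy ← 0.5·1.183 = 0.591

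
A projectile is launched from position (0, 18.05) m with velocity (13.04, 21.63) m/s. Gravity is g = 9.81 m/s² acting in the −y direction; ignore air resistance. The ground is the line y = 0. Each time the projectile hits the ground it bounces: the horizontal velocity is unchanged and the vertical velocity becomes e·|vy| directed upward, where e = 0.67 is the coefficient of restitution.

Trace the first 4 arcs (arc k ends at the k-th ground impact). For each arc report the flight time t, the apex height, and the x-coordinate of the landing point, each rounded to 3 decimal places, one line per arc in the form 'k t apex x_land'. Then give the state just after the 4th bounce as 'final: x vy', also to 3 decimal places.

1 5.127 41.896 66.862
2 3.916 18.807 117.930
3 2.624 8.442 152.146
4 1.758 3.790 175.070
final: 175.070 5.777

Arc 1: start y=18.050, vy=21.630 → t=5.127, apex=41.896, x_land=66.862, impact vy=-28.671
  bounce: vy ← 0.67·28.671 = 19.209
Arc 2: start y=0.000, vy=19.209 → t=3.916, apex=18.807, x_land=117.930, impact vy=-19.209
  bounce: vy ← 0.67·19.209 = 12.870
Arc 3: start y=0.000, vy=12.870 → t=2.624, apex=8.442, x_land=152.146, impact vy=-12.870
  bounce: vy ← 0.67·12.870 = 8.623
Arc 4: start y=0.000, vy=8.623 → t=1.758, apex=3.790, x_land=175.070, impact vy=-8.623
  bounce: vy ← 0.67·8.623 = 5.777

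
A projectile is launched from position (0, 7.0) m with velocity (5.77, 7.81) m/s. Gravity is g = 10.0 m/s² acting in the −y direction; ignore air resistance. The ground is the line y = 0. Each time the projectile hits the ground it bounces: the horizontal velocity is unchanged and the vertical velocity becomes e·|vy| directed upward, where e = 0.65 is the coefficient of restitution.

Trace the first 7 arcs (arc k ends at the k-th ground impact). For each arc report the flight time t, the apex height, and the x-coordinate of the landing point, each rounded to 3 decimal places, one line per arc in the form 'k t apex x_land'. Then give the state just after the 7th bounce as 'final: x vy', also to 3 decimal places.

1 2.199 10.050 12.687
2 1.843 4.246 23.321
3 1.198 1.794 30.233
4 0.779 0.758 34.726
5 0.506 0.320 37.647
6 0.329 0.135 39.545
7 0.214 0.057 40.779
final: 40.779 0.695

Arc 1: start y=7.000, vy=7.810 → t=2.199, apex=10.050, x_land=12.687, impact vy=-14.177
  bounce: vy ← 0.65·14.177 = 9.215
Arc 2: start y=0.000, vy=9.215 → t=1.843, apex=4.246, x_land=23.321, impact vy=-9.215
  bounce: vy ← 0.65·9.215 = 5.990
Arc 3: start y=0.000, vy=5.990 → t=1.198, apex=1.794, x_land=30.233, impact vy=-5.990
  bounce: vy ← 0.65·5.990 = 3.893
Arc 4: start y=0.000, vy=3.893 → t=0.779, apex=0.758, x_land=34.726, impact vy=-3.893
  bounce: vy ← 0.65·3.893 = 2.531
Arc 5: start y=0.000, vy=2.531 → t=0.506, apex=0.320, x_land=37.647, impact vy=-2.531
  bounce: vy ← 0.65·2.531 = 1.645
Arc 6: start y=0.000, vy=1.645 → t=0.329, apex=0.135, x_land=39.545, impact vy=-1.645
  bounce: vy ← 0.65·1.645 = 1.069
Arc 7: start y=0.000, vy=1.069 → t=0.214, apex=0.057, x_land=40.779, impact vy=-1.069
  bounce: vy ← 0.65·1.069 = 0.695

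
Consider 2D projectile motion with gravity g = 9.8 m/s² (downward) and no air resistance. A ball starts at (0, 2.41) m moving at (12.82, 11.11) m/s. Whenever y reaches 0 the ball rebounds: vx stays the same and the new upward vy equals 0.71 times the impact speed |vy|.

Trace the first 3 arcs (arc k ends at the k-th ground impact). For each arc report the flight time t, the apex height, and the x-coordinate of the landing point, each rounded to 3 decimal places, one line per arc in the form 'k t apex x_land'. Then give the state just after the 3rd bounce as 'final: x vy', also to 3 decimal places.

1 2.467 8.708 31.624
2 1.893 4.389 55.891
3 1.344 2.213 73.121
final: 73.121 4.676

Arc 1: start y=2.410, vy=11.110 → t=2.467, apex=8.708, x_land=31.624, impact vy=-13.064
  bounce: vy ← 0.71·13.064 = 9.275
Arc 2: start y=0.000, vy=9.275 → t=1.893, apex=4.389, x_land=55.891, impact vy=-9.275
  bounce: vy ← 0.71·9.275 = 6.586
Arc 3: start y=0.000, vy=6.586 → t=1.344, apex=2.213, x_land=73.121, impact vy=-6.586
  bounce: vy ← 0.71·6.586 = 4.676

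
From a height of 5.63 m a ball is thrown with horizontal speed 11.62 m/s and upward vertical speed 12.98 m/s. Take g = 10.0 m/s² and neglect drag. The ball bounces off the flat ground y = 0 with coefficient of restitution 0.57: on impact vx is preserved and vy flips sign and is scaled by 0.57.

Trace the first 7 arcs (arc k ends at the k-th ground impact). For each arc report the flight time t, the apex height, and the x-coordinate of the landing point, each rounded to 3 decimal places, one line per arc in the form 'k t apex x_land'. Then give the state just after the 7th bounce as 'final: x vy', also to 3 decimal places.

1 2.975 14.054 34.564
2 1.911 4.566 56.773
3 1.089 1.484 69.432
4 0.621 0.482 76.648
5 0.354 0.157 80.761
6 0.202 0.051 83.105
7 0.115 0.017 84.441
final: 84.441 0.328

Arc 1: start y=5.630, vy=12.980 → t=2.975, apex=14.054, x_land=34.564, impact vy=-16.765
  bounce: vy ← 0.57·16.765 = 9.556
Arc 2: start y=0.000, vy=9.556 → t=1.911, apex=4.566, x_land=56.773, impact vy=-9.556
  bounce: vy ← 0.57·9.556 = 5.447
Arc 3: start y=0.000, vy=5.447 → t=1.089, apex=1.484, x_land=69.432, impact vy=-5.447
  bounce: vy ← 0.57·5.447 = 3.105
Arc 4: start y=0.000, vy=3.105 → t=0.621, apex=0.482, x_land=76.648, impact vy=-3.105
  bounce: vy ← 0.57·3.105 = 1.770
Arc 5: start y=0.000, vy=1.770 → t=0.354, apex=0.157, x_land=80.761, impact vy=-1.770
  bounce: vy ← 0.57·1.770 = 1.009
Arc 6: start y=0.000, vy=1.009 → t=0.202, apex=0.051, x_land=83.105, impact vy=-1.009
  bounce: vy ← 0.57·1.009 = 0.575
Arc 7: start y=0.000, vy=0.575 → t=0.115, apex=0.017, x_land=84.441, impact vy=-0.575
  bounce: vy ← 0.57·0.575 = 0.328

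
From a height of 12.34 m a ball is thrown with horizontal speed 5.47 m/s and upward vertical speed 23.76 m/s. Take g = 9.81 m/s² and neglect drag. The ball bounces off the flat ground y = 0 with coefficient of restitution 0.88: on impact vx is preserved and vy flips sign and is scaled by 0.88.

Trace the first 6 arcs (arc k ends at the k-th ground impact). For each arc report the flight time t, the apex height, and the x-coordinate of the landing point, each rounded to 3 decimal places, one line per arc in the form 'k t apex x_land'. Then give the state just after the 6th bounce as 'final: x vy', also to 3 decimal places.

Arc 1: start y=12.340, vy=23.760 → t=5.317, apex=41.114, x_land=29.085, impact vy=-28.402
  bounce: vy ← 0.88·28.402 = 24.993
Arc 2: start y=0.000, vy=24.993 → t=5.095, apex=31.838, x_land=56.957, impact vy=-24.993
  bounce: vy ← 0.88·24.993 = 21.994
Arc 3: start y=0.000, vy=21.994 → t=4.484, apex=24.656, x_land=81.485, impact vy=-21.994
  bounce: vy ← 0.88·21.994 = 19.355
Arc 4: start y=0.000, vy=19.355 → t=3.946, apex=19.093, x_land=103.069, impact vy=-19.355
  bounce: vy ← 0.88·19.355 = 17.032
Arc 5: start y=0.000, vy=17.032 → t=3.472, apex=14.786, x_land=122.063, impact vy=-17.032
  bounce: vy ← 0.88·17.032 = 14.988
Arc 6: start y=0.000, vy=14.988 → t=3.056, apex=11.450, x_land=138.778, impact vy=-14.988
  bounce: vy ← 0.88·14.988 = 13.190

1 5.317 41.114 29.085
2 5.095 31.838 56.957
3 4.484 24.656 81.485
4 3.946 19.093 103.069
5 3.472 14.786 122.063
6 3.056 11.450 138.778
final: 138.778 13.190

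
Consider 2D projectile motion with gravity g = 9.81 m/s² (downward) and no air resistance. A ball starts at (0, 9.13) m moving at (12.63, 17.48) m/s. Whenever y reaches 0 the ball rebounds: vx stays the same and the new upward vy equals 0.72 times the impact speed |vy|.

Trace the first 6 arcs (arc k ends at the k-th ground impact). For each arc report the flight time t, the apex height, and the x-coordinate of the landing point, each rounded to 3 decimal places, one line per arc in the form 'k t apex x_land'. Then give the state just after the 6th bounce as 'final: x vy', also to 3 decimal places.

Arc 1: start y=9.130, vy=17.480 → t=4.026, apex=24.703, x_land=50.849, impact vy=-22.015
  bounce: vy ← 0.72·22.015 = 15.851
Arc 2: start y=0.000, vy=15.851 → t=3.232, apex=12.806, x_land=91.664, impact vy=-15.851
  bounce: vy ← 0.72·15.851 = 11.413
Arc 3: start y=0.000, vy=11.413 → t=2.327, apex=6.639, x_land=121.052, impact vy=-11.413
  bounce: vy ← 0.72·11.413 = 8.217
Arc 4: start y=0.000, vy=8.217 → t=1.675, apex=3.442, x_land=142.210, impact vy=-8.217
  bounce: vy ← 0.72·8.217 = 5.916
Arc 5: start y=0.000, vy=5.916 → t=1.206, apex=1.784, x_land=157.445, impact vy=-5.916
  bounce: vy ← 0.72·5.916 = 4.260
Arc 6: start y=0.000, vy=4.260 → t=0.868, apex=0.925, x_land=168.413, impact vy=-4.260
  bounce: vy ← 0.72·4.260 = 3.067

1 4.026 24.703 50.849
2 3.232 12.806 91.664
3 2.327 6.639 121.052
4 1.675 3.442 142.210
5 1.206 1.784 157.445
6 0.868 0.925 168.413
final: 168.413 3.067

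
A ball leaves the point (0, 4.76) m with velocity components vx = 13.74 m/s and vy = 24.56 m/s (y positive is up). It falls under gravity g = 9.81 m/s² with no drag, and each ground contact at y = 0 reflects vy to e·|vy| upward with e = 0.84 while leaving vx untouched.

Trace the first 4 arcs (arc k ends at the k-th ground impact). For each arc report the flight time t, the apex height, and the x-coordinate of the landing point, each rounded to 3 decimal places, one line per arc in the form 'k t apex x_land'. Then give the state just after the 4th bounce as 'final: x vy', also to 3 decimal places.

Arc 1: start y=4.760, vy=24.560 → t=5.194, apex=35.504, x_land=71.365, impact vy=-26.393
  bounce: vy ← 0.84·26.393 = 22.170
Arc 2: start y=0.000, vy=22.170 → t=4.520, apex=25.051, x_land=133.468, impact vy=-22.170
  bounce: vy ← 0.84·22.170 = 18.623
Arc 3: start y=0.000, vy=18.623 → t=3.797, apex=17.676, x_land=185.635, impact vy=-18.623
  bounce: vy ← 0.84·18.623 = 15.643
Arc 4: start y=0.000, vy=15.643 → t=3.189, apex=12.472, x_land=229.455, impact vy=-15.643
  bounce: vy ← 0.84·15.643 = 13.140

1 5.194 35.504 71.365
2 4.520 25.051 133.468
3 3.797 17.676 185.635
4 3.189 12.472 229.455
final: 229.455 13.140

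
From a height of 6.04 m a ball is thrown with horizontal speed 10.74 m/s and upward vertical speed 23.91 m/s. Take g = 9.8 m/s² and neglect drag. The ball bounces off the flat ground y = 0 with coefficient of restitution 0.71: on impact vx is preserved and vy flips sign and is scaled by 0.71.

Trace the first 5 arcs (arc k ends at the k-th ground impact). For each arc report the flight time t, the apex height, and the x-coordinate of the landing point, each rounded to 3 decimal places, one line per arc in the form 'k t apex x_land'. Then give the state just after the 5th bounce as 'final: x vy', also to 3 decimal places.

1 5.120 35.208 54.992
2 3.806 17.748 95.873
3 2.703 8.947 124.898
4 1.919 4.510 145.505
5 1.362 2.274 160.137
final: 160.137 4.740

Arc 1: start y=6.040, vy=23.910 → t=5.120, apex=35.208, x_land=54.992, impact vy=-26.269
  bounce: vy ← 0.71·26.269 = 18.651
Arc 2: start y=0.000, vy=18.651 → t=3.806, apex=17.748, x_land=95.873, impact vy=-18.651
  bounce: vy ← 0.71·18.651 = 13.242
Arc 3: start y=0.000, vy=13.242 → t=2.703, apex=8.947, x_land=124.898, impact vy=-13.242
  bounce: vy ← 0.71·13.242 = 9.402
Arc 4: start y=0.000, vy=9.402 → t=1.919, apex=4.510, x_land=145.505, impact vy=-9.402
  bounce: vy ← 0.71·9.402 = 6.675
Arc 5: start y=0.000, vy=6.675 → t=1.362, apex=2.274, x_land=160.137, impact vy=-6.675
  bounce: vy ← 0.71·6.675 = 4.740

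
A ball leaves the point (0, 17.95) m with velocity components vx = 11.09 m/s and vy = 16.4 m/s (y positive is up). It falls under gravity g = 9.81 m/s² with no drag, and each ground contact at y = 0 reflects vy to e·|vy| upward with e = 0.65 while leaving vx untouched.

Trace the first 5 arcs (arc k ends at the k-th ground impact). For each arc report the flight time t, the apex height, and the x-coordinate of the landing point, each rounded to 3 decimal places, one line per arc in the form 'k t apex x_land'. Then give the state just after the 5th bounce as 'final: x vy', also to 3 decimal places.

Arc 1: start y=17.950, vy=16.400 → t=4.212, apex=31.658, x_land=46.714, impact vy=-24.923
  bounce: vy ← 0.65·24.923 = 16.200
Arc 2: start y=0.000, vy=16.200 → t=3.303, apex=13.376, x_land=83.341, impact vy=-16.200
  bounce: vy ← 0.65·16.200 = 10.530
Arc 3: start y=0.000, vy=10.530 → t=2.147, apex=5.651, x_land=107.149, impact vy=-10.530
  bounce: vy ← 0.65·10.530 = 6.844
Arc 4: start y=0.000, vy=6.844 → t=1.395, apex=2.388, x_land=122.624, impact vy=-6.844
  bounce: vy ← 0.65·6.844 = 4.449
Arc 5: start y=0.000, vy=4.449 → t=0.907, apex=1.009, x_land=132.682, impact vy=-4.449
  bounce: vy ← 0.65·4.449 = 2.892

1 4.212 31.658 46.714
2 3.303 13.376 83.341
3 2.147 5.651 107.149
4 1.395 2.388 122.624
5 0.907 1.009 132.682
final: 132.682 2.892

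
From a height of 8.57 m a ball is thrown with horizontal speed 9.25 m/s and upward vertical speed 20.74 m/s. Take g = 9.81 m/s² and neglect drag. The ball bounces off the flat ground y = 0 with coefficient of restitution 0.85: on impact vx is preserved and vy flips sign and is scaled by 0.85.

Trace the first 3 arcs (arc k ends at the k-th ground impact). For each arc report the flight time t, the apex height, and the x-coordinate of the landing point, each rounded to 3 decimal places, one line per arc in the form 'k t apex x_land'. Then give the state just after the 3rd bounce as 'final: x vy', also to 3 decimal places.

1 4.608 30.494 42.620
2 4.239 22.032 81.828
3 3.603 15.918 115.155
final: 115.155 15.021

Arc 1: start y=8.570, vy=20.740 → t=4.608, apex=30.494, x_land=42.620, impact vy=-24.460
  bounce: vy ← 0.85·24.460 = 20.791
Arc 2: start y=0.000, vy=20.791 → t=4.239, apex=22.032, x_land=81.828, impact vy=-20.791
  bounce: vy ← 0.85·20.791 = 17.672
Arc 3: start y=0.000, vy=17.672 → t=3.603, apex=15.918, x_land=115.155, impact vy=-17.672
  bounce: vy ← 0.85·17.672 = 15.021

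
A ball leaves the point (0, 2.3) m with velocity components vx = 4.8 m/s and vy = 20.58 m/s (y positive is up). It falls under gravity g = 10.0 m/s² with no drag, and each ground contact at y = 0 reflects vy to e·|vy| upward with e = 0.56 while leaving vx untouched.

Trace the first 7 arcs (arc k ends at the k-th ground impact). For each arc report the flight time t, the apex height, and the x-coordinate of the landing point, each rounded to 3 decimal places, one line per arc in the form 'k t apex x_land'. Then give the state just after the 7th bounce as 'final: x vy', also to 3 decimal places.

Arc 1: start y=2.300, vy=20.580 → t=4.225, apex=23.477, x_land=20.279, impact vy=-21.669
  bounce: vy ← 0.56·21.669 = 12.135
Arc 2: start y=0.000, vy=12.135 → t=2.427, apex=7.362, x_land=31.929, impact vy=-12.135
  bounce: vy ← 0.56·12.135 = 6.795
Arc 3: start y=0.000, vy=6.795 → t=1.359, apex=2.309, x_land=38.452, impact vy=-6.795
  bounce: vy ← 0.56·6.795 = 3.805
Arc 4: start y=0.000, vy=3.805 → t=0.761, apex=0.724, x_land=42.105, impact vy=-3.805
  bounce: vy ← 0.56·3.805 = 2.131
Arc 5: start y=0.000, vy=2.131 → t=0.426, apex=0.227, x_land=44.151, impact vy=-2.131
  bounce: vy ← 0.56·2.131 = 1.193
Arc 6: start y=0.000, vy=1.193 → t=0.239, apex=0.071, x_land=45.297, impact vy=-1.193
  bounce: vy ← 0.56·1.193 = 0.668
Arc 7: start y=0.000, vy=0.668 → t=0.134, apex=0.022, x_land=45.938, impact vy=-0.668
  bounce: vy ← 0.56·0.668 = 0.374

1 4.225 23.477 20.279
2 2.427 7.362 31.929
3 1.359 2.309 38.452
4 0.761 0.724 42.105
5 0.426 0.227 44.151
6 0.239 0.071 45.297
7 0.134 0.022 45.938
final: 45.938 0.374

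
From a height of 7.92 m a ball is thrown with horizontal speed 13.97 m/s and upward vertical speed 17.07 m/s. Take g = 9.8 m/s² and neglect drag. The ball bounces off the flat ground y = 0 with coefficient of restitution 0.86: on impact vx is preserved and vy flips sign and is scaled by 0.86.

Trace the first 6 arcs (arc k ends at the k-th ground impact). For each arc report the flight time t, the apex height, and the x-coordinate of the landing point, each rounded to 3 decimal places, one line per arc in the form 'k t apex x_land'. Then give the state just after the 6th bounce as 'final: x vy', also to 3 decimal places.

1 3.898 22.787 54.459
2 3.709 16.853 106.276
3 3.190 12.464 150.838
4 2.743 9.219 189.161
5 2.359 6.818 222.119
6 2.029 5.043 250.463
final: 250.463 8.550

Arc 1: start y=7.920, vy=17.070 → t=3.898, apex=22.787, x_land=54.459, impact vy=-21.133
  bounce: vy ← 0.86·21.133 = 18.175
Arc 2: start y=0.000, vy=18.175 → t=3.709, apex=16.853, x_land=106.276, impact vy=-18.175
  bounce: vy ← 0.86·18.175 = 15.630
Arc 3: start y=0.000, vy=15.630 → t=3.190, apex=12.464, x_land=150.838, impact vy=-15.630
  bounce: vy ← 0.86·15.630 = 13.442
Arc 4: start y=0.000, vy=13.442 → t=2.743, apex=9.219, x_land=189.161, impact vy=-13.442
  bounce: vy ← 0.86·13.442 = 11.560
Arc 5: start y=0.000, vy=11.560 → t=2.359, apex=6.818, x_land=222.119, impact vy=-11.560
  bounce: vy ← 0.86·11.560 = 9.942
Arc 6: start y=0.000, vy=9.942 → t=2.029, apex=5.043, x_land=250.463, impact vy=-9.942
  bounce: vy ← 0.86·9.942 = 8.550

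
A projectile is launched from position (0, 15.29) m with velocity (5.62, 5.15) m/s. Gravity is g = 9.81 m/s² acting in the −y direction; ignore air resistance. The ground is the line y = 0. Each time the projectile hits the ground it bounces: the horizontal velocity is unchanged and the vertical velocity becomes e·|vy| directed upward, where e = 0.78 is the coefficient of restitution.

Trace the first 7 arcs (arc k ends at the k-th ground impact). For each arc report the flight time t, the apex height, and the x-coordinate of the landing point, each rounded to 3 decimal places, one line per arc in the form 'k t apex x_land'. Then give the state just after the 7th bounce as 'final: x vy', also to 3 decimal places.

Arc 1: start y=15.290, vy=5.150 → t=2.367, apex=16.642, x_land=13.302, impact vy=-18.070
  bounce: vy ← 0.78·18.070 = 14.094
Arc 2: start y=0.000, vy=14.094 → t=2.873, apex=10.125, x_land=29.451, impact vy=-14.094
  bounce: vy ← 0.78·14.094 = 10.994
Arc 3: start y=0.000, vy=10.994 → t=2.241, apex=6.160, x_land=42.047, impact vy=-10.994
  bounce: vy ← 0.78·10.994 = 8.575
Arc 4: start y=0.000, vy=8.575 → t=1.748, apex=3.748, x_land=51.872, impact vy=-8.575
  bounce: vy ← 0.78·8.575 = 6.688
Arc 5: start y=0.000, vy=6.688 → t=1.364, apex=2.280, x_land=59.536, impact vy=-6.688
  bounce: vy ← 0.78·6.688 = 5.217
Arc 6: start y=0.000, vy=5.217 → t=1.064, apex=1.387, x_land=65.513, impact vy=-5.217
  bounce: vy ← 0.78·5.217 = 4.069
Arc 7: start y=0.000, vy=4.069 → t=0.830, apex=0.844, x_land=70.176, impact vy=-4.069
  bounce: vy ← 0.78·4.069 = 3.174

1 2.367 16.642 13.302
2 2.873 10.125 29.451
3 2.241 6.160 42.047
4 1.748 3.748 51.872
5 1.364 2.280 59.536
6 1.064 1.387 65.513
7 0.830 0.844 70.176
final: 70.176 3.174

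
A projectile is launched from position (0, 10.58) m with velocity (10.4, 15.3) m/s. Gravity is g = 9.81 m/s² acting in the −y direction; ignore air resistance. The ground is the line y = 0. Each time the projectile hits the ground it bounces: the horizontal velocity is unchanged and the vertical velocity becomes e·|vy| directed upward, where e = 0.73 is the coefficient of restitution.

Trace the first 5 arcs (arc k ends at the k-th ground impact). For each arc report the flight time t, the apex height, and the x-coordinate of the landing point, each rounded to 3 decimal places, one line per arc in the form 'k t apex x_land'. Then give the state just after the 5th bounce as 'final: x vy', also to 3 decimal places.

Arc 1: start y=10.580, vy=15.300 → t=3.702, apex=22.511, x_land=38.500, impact vy=-21.016
  bounce: vy ← 0.73·21.016 = 15.342
Arc 2: start y=0.000, vy=15.342 → t=3.128, apex=11.996, x_land=71.029, impact vy=-15.342
  bounce: vy ← 0.73·15.342 = 11.199
Arc 3: start y=0.000, vy=11.199 → t=2.283, apex=6.393, x_land=94.775, impact vy=-11.199
  bounce: vy ← 0.73·11.199 = 8.176
Arc 4: start y=0.000, vy=8.176 → t=1.667, apex=3.407, x_land=112.109, impact vy=-8.176
  bounce: vy ← 0.73·8.176 = 5.968
Arc 5: start y=0.000, vy=5.968 → t=1.217, apex=1.815, x_land=124.763, impact vy=-5.968
  bounce: vy ← 0.73·5.968 = 4.357

1 3.702 22.511 38.500
2 3.128 11.996 71.029
3 2.283 6.393 94.775
4 1.667 3.407 112.109
5 1.217 1.815 124.763
final: 124.763 4.357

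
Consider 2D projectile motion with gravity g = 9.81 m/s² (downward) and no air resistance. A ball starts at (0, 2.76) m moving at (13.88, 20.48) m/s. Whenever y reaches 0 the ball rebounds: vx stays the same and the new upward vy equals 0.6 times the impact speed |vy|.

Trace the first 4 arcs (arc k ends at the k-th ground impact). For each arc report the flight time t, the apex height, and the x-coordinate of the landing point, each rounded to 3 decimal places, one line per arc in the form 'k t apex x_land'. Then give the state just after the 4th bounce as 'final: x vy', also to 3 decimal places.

Arc 1: start y=2.760, vy=20.480 → t=4.306, apex=24.138, x_land=59.767, impact vy=-21.762
  bounce: vy ← 0.6·21.762 = 13.057
Arc 2: start y=0.000, vy=13.057 → t=2.662, apex=8.690, x_land=96.716, impact vy=-13.057
  bounce: vy ← 0.6·13.057 = 7.834
Arc 3: start y=0.000, vy=7.834 → t=1.597, apex=3.128, x_land=118.885, impact vy=-7.834
  bounce: vy ← 0.6·7.834 = 4.701
Arc 4: start y=0.000, vy=4.701 → t=0.958, apex=1.126, x_land=132.187, impact vy=-4.701
  bounce: vy ← 0.6·4.701 = 2.820

1 4.306 24.138 59.767
2 2.662 8.690 96.716
3 1.597 3.128 118.885
4 0.958 1.126 132.187
final: 132.187 2.820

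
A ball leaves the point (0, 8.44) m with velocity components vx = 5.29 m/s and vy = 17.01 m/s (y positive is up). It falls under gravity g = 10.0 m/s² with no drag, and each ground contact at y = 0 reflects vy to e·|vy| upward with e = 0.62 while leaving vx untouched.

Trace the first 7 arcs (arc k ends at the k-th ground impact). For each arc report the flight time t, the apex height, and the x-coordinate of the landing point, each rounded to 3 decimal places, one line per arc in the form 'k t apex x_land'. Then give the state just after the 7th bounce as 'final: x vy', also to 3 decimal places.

Arc 1: start y=8.440, vy=17.010 → t=3.841, apex=22.907, x_land=20.321, impact vy=-21.404
  bounce: vy ← 0.62·21.404 = 13.271
Arc 2: start y=0.000, vy=13.271 → t=2.654, apex=8.805, x_land=34.361, impact vy=-13.271
  bounce: vy ← 0.62·13.271 = 8.228
Arc 3: start y=0.000, vy=8.228 → t=1.646, apex=3.385, x_land=43.066, impact vy=-8.228
  bounce: vy ← 0.62·8.228 = 5.101
Arc 4: start y=0.000, vy=5.101 → t=1.020, apex=1.301, x_land=48.464, impact vy=-5.101
  bounce: vy ← 0.62·5.101 = 3.163
Arc 5: start y=0.000, vy=3.163 → t=0.633, apex=0.500, x_land=51.810, impact vy=-3.163
  bounce: vy ← 0.62·3.163 = 1.961
Arc 6: start y=0.000, vy=1.961 → t=0.392, apex=0.192, x_land=53.884, impact vy=-1.961
  bounce: vy ← 0.62·1.961 = 1.216
Arc 7: start y=0.000, vy=1.216 → t=0.243, apex=0.074, x_land=55.171, impact vy=-1.216
  bounce: vy ← 0.62·1.216 = 0.754

1 3.841 22.907 20.321
2 2.654 8.805 34.361
3 1.646 3.385 43.066
4 1.020 1.301 48.464
5 0.633 0.500 51.810
6 0.392 0.192 53.884
7 0.243 0.074 55.171
final: 55.171 0.754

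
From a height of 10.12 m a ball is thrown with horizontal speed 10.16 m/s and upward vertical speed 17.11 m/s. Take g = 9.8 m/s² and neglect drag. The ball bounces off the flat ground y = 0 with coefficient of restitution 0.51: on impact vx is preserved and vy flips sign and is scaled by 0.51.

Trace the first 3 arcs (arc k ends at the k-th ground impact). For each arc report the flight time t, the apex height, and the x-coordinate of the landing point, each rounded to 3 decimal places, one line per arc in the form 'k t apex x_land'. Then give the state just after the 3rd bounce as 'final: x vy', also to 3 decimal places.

1 4.007 25.056 40.713
2 2.307 6.517 64.148
3 1.176 1.695 76.099
final: 76.099 2.940

Arc 1: start y=10.120, vy=17.110 → t=4.007, apex=25.056, x_land=40.713, impact vy=-22.161
  bounce: vy ← 0.51·22.161 = 11.302
Arc 2: start y=0.000, vy=11.302 → t=2.307, apex=6.517, x_land=64.148, impact vy=-11.302
  bounce: vy ← 0.51·11.302 = 5.764
Arc 3: start y=0.000, vy=5.764 → t=1.176, apex=1.695, x_land=76.099, impact vy=-5.764
  bounce: vy ← 0.51·5.764 = 2.940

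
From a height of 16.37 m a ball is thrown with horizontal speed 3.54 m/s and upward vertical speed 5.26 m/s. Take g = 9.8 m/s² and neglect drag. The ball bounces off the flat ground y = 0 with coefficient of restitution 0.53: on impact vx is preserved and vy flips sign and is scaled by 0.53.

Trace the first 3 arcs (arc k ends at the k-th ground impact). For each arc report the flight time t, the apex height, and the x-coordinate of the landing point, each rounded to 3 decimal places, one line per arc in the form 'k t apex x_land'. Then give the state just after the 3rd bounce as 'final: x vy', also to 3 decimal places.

Arc 1: start y=16.370, vy=5.260 → t=2.442, apex=17.782, x_land=8.644, impact vy=-18.669
  bounce: vy ← 0.53·18.669 = 9.894
Arc 2: start y=0.000, vy=9.894 → t=2.019, apex=4.995, x_land=15.792, impact vy=-9.894
  bounce: vy ← 0.53·9.894 = 5.244
Arc 3: start y=0.000, vy=5.244 → t=1.070, apex=1.403, x_land=19.580, impact vy=-5.244
  bounce: vy ← 0.53·5.244 = 2.779

1 2.442 17.782 8.644
2 2.019 4.995 15.792
3 1.070 1.403 19.580
final: 19.580 2.779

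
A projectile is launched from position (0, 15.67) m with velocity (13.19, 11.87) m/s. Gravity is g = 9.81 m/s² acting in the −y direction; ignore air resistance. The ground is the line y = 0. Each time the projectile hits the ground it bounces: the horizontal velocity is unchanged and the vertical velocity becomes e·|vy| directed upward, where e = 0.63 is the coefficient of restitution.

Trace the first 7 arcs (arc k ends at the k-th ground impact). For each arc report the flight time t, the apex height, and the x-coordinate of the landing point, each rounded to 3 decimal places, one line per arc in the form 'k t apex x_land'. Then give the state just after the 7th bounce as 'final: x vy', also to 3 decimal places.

1 3.368 22.851 44.429
2 2.720 9.070 80.301
3 1.713 3.600 102.900
4 1.079 1.429 117.138
5 0.680 0.567 126.107
6 0.428 0.225 131.758
7 0.270 0.089 135.318
final: 135.318 0.834

Arc 1: start y=15.670, vy=11.870 → t=3.368, apex=22.851, x_land=44.429, impact vy=-21.174
  bounce: vy ← 0.63·21.174 = 13.340
Arc 2: start y=0.000, vy=13.340 → t=2.720, apex=9.070, x_land=80.301, impact vy=-13.340
  bounce: vy ← 0.63·13.340 = 8.404
Arc 3: start y=0.000, vy=8.404 → t=1.713, apex=3.600, x_land=102.900, impact vy=-8.404
  bounce: vy ← 0.63·8.404 = 5.295
Arc 4: start y=0.000, vy=5.295 → t=1.079, apex=1.429, x_land=117.138, impact vy=-5.295
  bounce: vy ← 0.63·5.295 = 3.336
Arc 5: start y=0.000, vy=3.336 → t=0.680, apex=0.567, x_land=126.107, impact vy=-3.336
  bounce: vy ← 0.63·3.336 = 2.101
Arc 6: start y=0.000, vy=2.101 → t=0.428, apex=0.225, x_land=131.758, impact vy=-2.101
  bounce: vy ← 0.63·2.101 = 1.324
Arc 7: start y=0.000, vy=1.324 → t=0.270, apex=0.089, x_land=135.318, impact vy=-1.324
  bounce: vy ← 0.63·1.324 = 0.834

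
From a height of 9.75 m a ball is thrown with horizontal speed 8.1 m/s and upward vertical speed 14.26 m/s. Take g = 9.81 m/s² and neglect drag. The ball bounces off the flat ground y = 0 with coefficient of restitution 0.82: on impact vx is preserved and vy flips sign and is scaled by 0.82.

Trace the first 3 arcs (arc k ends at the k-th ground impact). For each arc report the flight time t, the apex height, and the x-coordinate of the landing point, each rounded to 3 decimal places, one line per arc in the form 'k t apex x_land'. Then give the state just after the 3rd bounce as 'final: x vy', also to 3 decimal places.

Arc 1: start y=9.750, vy=14.260 → t=3.479, apex=20.114, x_land=28.177, impact vy=-19.866
  bounce: vy ← 0.82·19.866 = 16.290
Arc 2: start y=0.000, vy=16.290 → t=3.321, apex=13.525, x_land=55.078, impact vy=-16.290
  bounce: vy ← 0.82·16.290 = 13.358
Arc 3: start y=0.000, vy=13.358 → t=2.723, apex=9.094, x_land=77.136, impact vy=-13.358
  bounce: vy ← 0.82·13.358 = 10.953

1 3.479 20.114 28.177
2 3.321 13.525 55.078
3 2.723 9.094 77.136
final: 77.136 10.953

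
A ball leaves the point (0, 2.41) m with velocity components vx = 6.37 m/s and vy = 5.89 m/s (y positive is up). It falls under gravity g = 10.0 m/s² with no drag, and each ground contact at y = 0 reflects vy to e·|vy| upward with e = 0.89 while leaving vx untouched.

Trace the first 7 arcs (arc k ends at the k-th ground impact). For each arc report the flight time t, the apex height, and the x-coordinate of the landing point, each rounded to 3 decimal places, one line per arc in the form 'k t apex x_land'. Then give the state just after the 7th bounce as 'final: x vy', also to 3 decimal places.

Arc 1: start y=2.410, vy=5.890 → t=1.499, apex=4.145, x_land=9.552, impact vy=-9.105
  bounce: vy ← 0.89·9.105 = 8.103
Arc 2: start y=0.000, vy=8.103 → t=1.621, apex=3.283, x_land=19.875, impact vy=-8.103
  bounce: vy ← 0.89·8.103 = 7.212
Arc 3: start y=0.000, vy=7.212 → t=1.442, apex=2.600, x_land=29.062, impact vy=-7.212
  bounce: vy ← 0.89·7.212 = 6.418
Arc 4: start y=0.000, vy=6.418 → t=1.284, apex=2.060, x_land=37.239, impact vy=-6.418
  bounce: vy ← 0.89·6.418 = 5.712
Arc 5: start y=0.000, vy=5.712 → t=1.142, apex=1.632, x_land=44.517, impact vy=-5.712
  bounce: vy ← 0.89·5.712 = 5.084
Arc 6: start y=0.000, vy=5.084 → t=1.017, apex=1.292, x_land=50.994, impact vy=-5.084
  bounce: vy ← 0.89·5.084 = 4.525
Arc 7: start y=0.000, vy=4.525 → t=0.905, apex=1.024, x_land=56.759, impact vy=-4.525
  bounce: vy ← 0.89·4.525 = 4.027

1 1.499 4.145 9.552
2 1.621 3.283 19.875
3 1.442 2.600 29.062
4 1.284 2.060 37.239
5 1.142 1.632 44.517
6 1.017 1.292 50.994
7 0.905 1.024 56.759
final: 56.759 4.027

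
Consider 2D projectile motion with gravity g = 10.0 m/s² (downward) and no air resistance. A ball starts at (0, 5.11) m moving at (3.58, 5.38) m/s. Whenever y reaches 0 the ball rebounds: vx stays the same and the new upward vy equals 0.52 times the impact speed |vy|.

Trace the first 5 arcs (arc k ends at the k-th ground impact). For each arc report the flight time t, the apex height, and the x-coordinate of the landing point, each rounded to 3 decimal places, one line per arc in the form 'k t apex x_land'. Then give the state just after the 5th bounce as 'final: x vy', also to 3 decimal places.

1 1.683 6.557 6.026
2 1.191 1.773 10.290
3 0.619 0.479 12.507
4 0.322 0.130 13.660
5 0.167 0.035 14.259
final: 14.259 0.435

Arc 1: start y=5.110, vy=5.380 → t=1.683, apex=6.557, x_land=6.026, impact vy=-11.452
  bounce: vy ← 0.52·11.452 = 5.955
Arc 2: start y=0.000, vy=5.955 → t=1.191, apex=1.773, x_land=10.290, impact vy=-5.955
  bounce: vy ← 0.52·5.955 = 3.097
Arc 3: start y=0.000, vy=3.097 → t=0.619, apex=0.479, x_land=12.507, impact vy=-3.097
  bounce: vy ← 0.52·3.097 = 1.610
Arc 4: start y=0.000, vy=1.610 → t=0.322, apex=0.130, x_land=13.660, impact vy=-1.610
  bounce: vy ← 0.52·1.610 = 0.837
Arc 5: start y=0.000, vy=0.837 → t=0.167, apex=0.035, x_land=14.259, impact vy=-0.837
  bounce: vy ← 0.52·0.837 = 0.435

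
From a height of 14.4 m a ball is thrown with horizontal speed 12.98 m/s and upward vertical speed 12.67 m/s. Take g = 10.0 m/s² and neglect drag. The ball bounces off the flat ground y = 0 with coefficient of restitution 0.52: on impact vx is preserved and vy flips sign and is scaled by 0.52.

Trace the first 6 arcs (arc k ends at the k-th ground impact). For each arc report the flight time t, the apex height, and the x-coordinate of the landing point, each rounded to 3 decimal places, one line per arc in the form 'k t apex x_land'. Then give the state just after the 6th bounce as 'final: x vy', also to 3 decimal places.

Arc 1: start y=14.400, vy=12.670 → t=3.385, apex=22.426, x_land=43.935, impact vy=-21.179
  bounce: vy ← 0.52·21.179 = 11.013
Arc 2: start y=0.000, vy=11.013 → t=2.203, apex=6.064, x_land=72.525, impact vy=-11.013
  bounce: vy ← 0.52·11.013 = 5.727
Arc 3: start y=0.000, vy=5.727 → t=1.145, apex=1.640, x_land=87.391, impact vy=-5.727
  bounce: vy ← 0.52·5.727 = 2.978
Arc 4: start y=0.000, vy=2.978 → t=0.596, apex=0.443, x_land=95.122, impact vy=-2.978
  bounce: vy ← 0.52·2.978 = 1.548
Arc 5: start y=0.000, vy=1.548 → t=0.310, apex=0.120, x_land=99.141, impact vy=-1.548
  bounce: vy ← 0.52·1.548 = 0.805
Arc 6: start y=0.000, vy=0.805 → t=0.161, apex=0.032, x_land=101.232, impact vy=-0.805
  bounce: vy ← 0.52·0.805 = 0.419

1 3.385 22.426 43.935
2 2.203 6.064 72.525
3 1.145 1.640 87.391
4 0.596 0.443 95.122
5 0.310 0.120 99.141
6 0.161 0.032 101.232
final: 101.232 0.419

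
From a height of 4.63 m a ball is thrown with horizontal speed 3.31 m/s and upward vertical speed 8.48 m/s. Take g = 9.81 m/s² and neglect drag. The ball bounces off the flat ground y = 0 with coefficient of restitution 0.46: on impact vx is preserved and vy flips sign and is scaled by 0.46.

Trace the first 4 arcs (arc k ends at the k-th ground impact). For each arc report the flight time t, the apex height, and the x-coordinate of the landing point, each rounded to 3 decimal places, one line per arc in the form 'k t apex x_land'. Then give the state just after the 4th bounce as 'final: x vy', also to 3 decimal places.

Arc 1: start y=4.630, vy=8.480 → t=2.165, apex=8.295, x_land=7.166, impact vy=-12.757
  bounce: vy ← 0.46·12.757 = 5.868
Arc 2: start y=0.000, vy=5.868 → t=1.196, apex=1.755, x_land=11.126, impact vy=-5.868
  bounce: vy ← 0.46·5.868 = 2.699
Arc 3: start y=0.000, vy=2.699 → t=0.550, apex=0.371, x_land=12.948, impact vy=-2.699
  bounce: vy ← 0.46·2.699 = 1.242
Arc 4: start y=0.000, vy=1.242 → t=0.253, apex=0.079, x_land=13.785, impact vy=-1.242
  bounce: vy ← 0.46·1.242 = 0.571

1 2.165 8.295 7.166
2 1.196 1.755 11.126
3 0.550 0.371 12.948
4 0.253 0.079 13.785
final: 13.785 0.571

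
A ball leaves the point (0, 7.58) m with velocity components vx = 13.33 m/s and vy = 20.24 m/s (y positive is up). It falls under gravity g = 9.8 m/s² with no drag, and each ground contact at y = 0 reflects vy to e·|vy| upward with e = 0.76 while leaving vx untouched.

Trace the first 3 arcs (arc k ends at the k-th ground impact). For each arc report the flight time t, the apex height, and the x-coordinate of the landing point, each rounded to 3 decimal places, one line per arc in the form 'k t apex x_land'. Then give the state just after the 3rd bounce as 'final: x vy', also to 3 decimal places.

1 4.476 28.481 59.668
2 3.665 16.451 108.516
3 2.785 9.502 145.641
final: 145.641 10.372

Arc 1: start y=7.580, vy=20.240 → t=4.476, apex=28.481, x_land=59.668, impact vy=-23.627
  bounce: vy ← 0.76·23.627 = 17.956
Arc 2: start y=0.000, vy=17.956 → t=3.665, apex=16.451, x_land=108.516, impact vy=-17.956
  bounce: vy ← 0.76·17.956 = 13.647
Arc 3: start y=0.000, vy=13.647 → t=2.785, apex=9.502, x_land=145.641, impact vy=-13.647
  bounce: vy ← 0.76·13.647 = 10.372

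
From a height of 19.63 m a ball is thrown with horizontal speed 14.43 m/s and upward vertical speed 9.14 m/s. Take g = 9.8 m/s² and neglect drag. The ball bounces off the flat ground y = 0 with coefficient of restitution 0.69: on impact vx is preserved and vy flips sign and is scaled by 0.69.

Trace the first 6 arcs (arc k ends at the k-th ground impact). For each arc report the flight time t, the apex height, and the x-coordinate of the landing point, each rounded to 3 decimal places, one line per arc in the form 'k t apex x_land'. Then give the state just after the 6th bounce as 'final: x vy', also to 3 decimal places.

1 3.141 23.892 45.322
2 3.047 11.375 89.294
3 2.103 5.416 119.634
4 1.451 2.578 140.570
5 1.001 1.228 155.015
6 0.691 0.584 164.982
final: 164.982 2.335

Arc 1: start y=19.630, vy=9.140 → t=3.141, apex=23.892, x_land=45.322, impact vy=-21.640
  bounce: vy ← 0.69·21.640 = 14.932
Arc 2: start y=0.000, vy=14.932 → t=3.047, apex=11.375, x_land=89.294, impact vy=-14.932
  bounce: vy ← 0.69·14.932 = 10.303
Arc 3: start y=0.000, vy=10.303 → t=2.103, apex=5.416, x_land=119.634, impact vy=-10.303
  bounce: vy ← 0.69·10.303 = 7.109
Arc 4: start y=0.000, vy=7.109 → t=1.451, apex=2.578, x_land=140.570, impact vy=-7.109
  bounce: vy ← 0.69·7.109 = 4.905
Arc 5: start y=0.000, vy=4.905 → t=1.001, apex=1.228, x_land=155.015, impact vy=-4.905
  bounce: vy ← 0.69·4.905 = 3.385
Arc 6: start y=0.000, vy=3.385 → t=0.691, apex=0.584, x_land=164.982, impact vy=-3.385
  bounce: vy ← 0.69·3.385 = 2.335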